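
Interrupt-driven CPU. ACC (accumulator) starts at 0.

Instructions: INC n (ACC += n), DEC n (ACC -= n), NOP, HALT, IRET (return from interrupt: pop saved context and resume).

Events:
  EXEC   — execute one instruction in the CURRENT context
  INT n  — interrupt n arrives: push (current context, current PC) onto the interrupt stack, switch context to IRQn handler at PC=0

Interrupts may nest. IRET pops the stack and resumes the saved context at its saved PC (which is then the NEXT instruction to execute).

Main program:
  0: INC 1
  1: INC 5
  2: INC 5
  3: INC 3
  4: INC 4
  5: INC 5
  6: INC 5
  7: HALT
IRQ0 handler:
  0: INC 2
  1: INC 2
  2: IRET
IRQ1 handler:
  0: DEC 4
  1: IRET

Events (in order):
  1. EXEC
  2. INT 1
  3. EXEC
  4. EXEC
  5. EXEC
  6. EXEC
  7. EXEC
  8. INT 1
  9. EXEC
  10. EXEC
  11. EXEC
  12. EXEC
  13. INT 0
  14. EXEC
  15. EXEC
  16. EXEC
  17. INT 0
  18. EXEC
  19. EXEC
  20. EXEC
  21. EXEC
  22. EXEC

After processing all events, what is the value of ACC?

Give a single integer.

Answer: 28

Derivation:
Event 1 (EXEC): [MAIN] PC=0: INC 1 -> ACC=1
Event 2 (INT 1): INT 1 arrives: push (MAIN, PC=1), enter IRQ1 at PC=0 (depth now 1)
Event 3 (EXEC): [IRQ1] PC=0: DEC 4 -> ACC=-3
Event 4 (EXEC): [IRQ1] PC=1: IRET -> resume MAIN at PC=1 (depth now 0)
Event 5 (EXEC): [MAIN] PC=1: INC 5 -> ACC=2
Event 6 (EXEC): [MAIN] PC=2: INC 5 -> ACC=7
Event 7 (EXEC): [MAIN] PC=3: INC 3 -> ACC=10
Event 8 (INT 1): INT 1 arrives: push (MAIN, PC=4), enter IRQ1 at PC=0 (depth now 1)
Event 9 (EXEC): [IRQ1] PC=0: DEC 4 -> ACC=6
Event 10 (EXEC): [IRQ1] PC=1: IRET -> resume MAIN at PC=4 (depth now 0)
Event 11 (EXEC): [MAIN] PC=4: INC 4 -> ACC=10
Event 12 (EXEC): [MAIN] PC=5: INC 5 -> ACC=15
Event 13 (INT 0): INT 0 arrives: push (MAIN, PC=6), enter IRQ0 at PC=0 (depth now 1)
Event 14 (EXEC): [IRQ0] PC=0: INC 2 -> ACC=17
Event 15 (EXEC): [IRQ0] PC=1: INC 2 -> ACC=19
Event 16 (EXEC): [IRQ0] PC=2: IRET -> resume MAIN at PC=6 (depth now 0)
Event 17 (INT 0): INT 0 arrives: push (MAIN, PC=6), enter IRQ0 at PC=0 (depth now 1)
Event 18 (EXEC): [IRQ0] PC=0: INC 2 -> ACC=21
Event 19 (EXEC): [IRQ0] PC=1: INC 2 -> ACC=23
Event 20 (EXEC): [IRQ0] PC=2: IRET -> resume MAIN at PC=6 (depth now 0)
Event 21 (EXEC): [MAIN] PC=6: INC 5 -> ACC=28
Event 22 (EXEC): [MAIN] PC=7: HALT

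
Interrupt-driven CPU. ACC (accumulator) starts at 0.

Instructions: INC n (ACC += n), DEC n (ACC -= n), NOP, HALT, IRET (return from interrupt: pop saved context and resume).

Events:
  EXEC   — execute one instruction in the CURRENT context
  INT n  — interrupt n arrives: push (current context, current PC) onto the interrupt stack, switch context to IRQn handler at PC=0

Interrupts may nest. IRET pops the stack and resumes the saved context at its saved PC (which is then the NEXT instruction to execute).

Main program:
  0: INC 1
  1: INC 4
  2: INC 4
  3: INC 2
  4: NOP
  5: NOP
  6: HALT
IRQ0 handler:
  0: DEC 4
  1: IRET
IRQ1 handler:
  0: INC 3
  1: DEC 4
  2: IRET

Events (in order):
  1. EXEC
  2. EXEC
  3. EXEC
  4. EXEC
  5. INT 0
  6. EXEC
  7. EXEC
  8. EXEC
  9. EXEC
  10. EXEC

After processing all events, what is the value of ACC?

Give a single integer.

Answer: 7

Derivation:
Event 1 (EXEC): [MAIN] PC=0: INC 1 -> ACC=1
Event 2 (EXEC): [MAIN] PC=1: INC 4 -> ACC=5
Event 3 (EXEC): [MAIN] PC=2: INC 4 -> ACC=9
Event 4 (EXEC): [MAIN] PC=3: INC 2 -> ACC=11
Event 5 (INT 0): INT 0 arrives: push (MAIN, PC=4), enter IRQ0 at PC=0 (depth now 1)
Event 6 (EXEC): [IRQ0] PC=0: DEC 4 -> ACC=7
Event 7 (EXEC): [IRQ0] PC=1: IRET -> resume MAIN at PC=4 (depth now 0)
Event 8 (EXEC): [MAIN] PC=4: NOP
Event 9 (EXEC): [MAIN] PC=5: NOP
Event 10 (EXEC): [MAIN] PC=6: HALT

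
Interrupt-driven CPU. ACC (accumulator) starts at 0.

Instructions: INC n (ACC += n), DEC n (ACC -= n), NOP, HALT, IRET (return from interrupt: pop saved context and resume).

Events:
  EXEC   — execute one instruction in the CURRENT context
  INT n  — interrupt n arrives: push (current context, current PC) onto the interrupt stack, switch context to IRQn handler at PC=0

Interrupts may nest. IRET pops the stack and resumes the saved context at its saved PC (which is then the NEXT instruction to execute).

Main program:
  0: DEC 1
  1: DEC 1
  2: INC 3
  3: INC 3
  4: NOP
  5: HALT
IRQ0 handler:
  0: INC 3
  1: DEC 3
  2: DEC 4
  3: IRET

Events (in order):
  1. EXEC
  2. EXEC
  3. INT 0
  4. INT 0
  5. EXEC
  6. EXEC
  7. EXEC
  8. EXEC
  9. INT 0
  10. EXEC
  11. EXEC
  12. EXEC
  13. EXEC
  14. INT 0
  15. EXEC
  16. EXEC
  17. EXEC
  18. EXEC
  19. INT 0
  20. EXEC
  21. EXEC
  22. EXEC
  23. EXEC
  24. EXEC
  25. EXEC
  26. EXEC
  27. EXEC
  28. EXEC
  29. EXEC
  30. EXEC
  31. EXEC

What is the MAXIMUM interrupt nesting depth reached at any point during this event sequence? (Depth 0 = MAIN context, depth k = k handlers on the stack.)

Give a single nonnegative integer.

Event 1 (EXEC): [MAIN] PC=0: DEC 1 -> ACC=-1 [depth=0]
Event 2 (EXEC): [MAIN] PC=1: DEC 1 -> ACC=-2 [depth=0]
Event 3 (INT 0): INT 0 arrives: push (MAIN, PC=2), enter IRQ0 at PC=0 (depth now 1) [depth=1]
Event 4 (INT 0): INT 0 arrives: push (IRQ0, PC=0), enter IRQ0 at PC=0 (depth now 2) [depth=2]
Event 5 (EXEC): [IRQ0] PC=0: INC 3 -> ACC=1 [depth=2]
Event 6 (EXEC): [IRQ0] PC=1: DEC 3 -> ACC=-2 [depth=2]
Event 7 (EXEC): [IRQ0] PC=2: DEC 4 -> ACC=-6 [depth=2]
Event 8 (EXEC): [IRQ0] PC=3: IRET -> resume IRQ0 at PC=0 (depth now 1) [depth=1]
Event 9 (INT 0): INT 0 arrives: push (IRQ0, PC=0), enter IRQ0 at PC=0 (depth now 2) [depth=2]
Event 10 (EXEC): [IRQ0] PC=0: INC 3 -> ACC=-3 [depth=2]
Event 11 (EXEC): [IRQ0] PC=1: DEC 3 -> ACC=-6 [depth=2]
Event 12 (EXEC): [IRQ0] PC=2: DEC 4 -> ACC=-10 [depth=2]
Event 13 (EXEC): [IRQ0] PC=3: IRET -> resume IRQ0 at PC=0 (depth now 1) [depth=1]
Event 14 (INT 0): INT 0 arrives: push (IRQ0, PC=0), enter IRQ0 at PC=0 (depth now 2) [depth=2]
Event 15 (EXEC): [IRQ0] PC=0: INC 3 -> ACC=-7 [depth=2]
Event 16 (EXEC): [IRQ0] PC=1: DEC 3 -> ACC=-10 [depth=2]
Event 17 (EXEC): [IRQ0] PC=2: DEC 4 -> ACC=-14 [depth=2]
Event 18 (EXEC): [IRQ0] PC=3: IRET -> resume IRQ0 at PC=0 (depth now 1) [depth=1]
Event 19 (INT 0): INT 0 arrives: push (IRQ0, PC=0), enter IRQ0 at PC=0 (depth now 2) [depth=2]
Event 20 (EXEC): [IRQ0] PC=0: INC 3 -> ACC=-11 [depth=2]
Event 21 (EXEC): [IRQ0] PC=1: DEC 3 -> ACC=-14 [depth=2]
Event 22 (EXEC): [IRQ0] PC=2: DEC 4 -> ACC=-18 [depth=2]
Event 23 (EXEC): [IRQ0] PC=3: IRET -> resume IRQ0 at PC=0 (depth now 1) [depth=1]
Event 24 (EXEC): [IRQ0] PC=0: INC 3 -> ACC=-15 [depth=1]
Event 25 (EXEC): [IRQ0] PC=1: DEC 3 -> ACC=-18 [depth=1]
Event 26 (EXEC): [IRQ0] PC=2: DEC 4 -> ACC=-22 [depth=1]
Event 27 (EXEC): [IRQ0] PC=3: IRET -> resume MAIN at PC=2 (depth now 0) [depth=0]
Event 28 (EXEC): [MAIN] PC=2: INC 3 -> ACC=-19 [depth=0]
Event 29 (EXEC): [MAIN] PC=3: INC 3 -> ACC=-16 [depth=0]
Event 30 (EXEC): [MAIN] PC=4: NOP [depth=0]
Event 31 (EXEC): [MAIN] PC=5: HALT [depth=0]
Max depth observed: 2

Answer: 2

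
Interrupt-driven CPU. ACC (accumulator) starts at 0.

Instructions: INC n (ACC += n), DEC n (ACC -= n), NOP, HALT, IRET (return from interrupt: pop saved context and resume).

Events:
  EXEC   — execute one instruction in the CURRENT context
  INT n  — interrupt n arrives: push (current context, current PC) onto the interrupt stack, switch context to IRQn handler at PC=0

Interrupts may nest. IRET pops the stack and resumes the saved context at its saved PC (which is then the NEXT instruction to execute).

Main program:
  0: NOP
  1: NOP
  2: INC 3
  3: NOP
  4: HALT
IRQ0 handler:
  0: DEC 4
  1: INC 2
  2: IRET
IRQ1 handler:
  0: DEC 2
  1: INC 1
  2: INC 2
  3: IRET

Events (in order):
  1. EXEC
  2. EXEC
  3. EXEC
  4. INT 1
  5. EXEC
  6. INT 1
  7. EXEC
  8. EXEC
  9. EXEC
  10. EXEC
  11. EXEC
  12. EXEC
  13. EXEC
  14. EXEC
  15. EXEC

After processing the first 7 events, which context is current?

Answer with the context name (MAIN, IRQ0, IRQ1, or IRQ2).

Answer: IRQ1

Derivation:
Event 1 (EXEC): [MAIN] PC=0: NOP
Event 2 (EXEC): [MAIN] PC=1: NOP
Event 3 (EXEC): [MAIN] PC=2: INC 3 -> ACC=3
Event 4 (INT 1): INT 1 arrives: push (MAIN, PC=3), enter IRQ1 at PC=0 (depth now 1)
Event 5 (EXEC): [IRQ1] PC=0: DEC 2 -> ACC=1
Event 6 (INT 1): INT 1 arrives: push (IRQ1, PC=1), enter IRQ1 at PC=0 (depth now 2)
Event 7 (EXEC): [IRQ1] PC=0: DEC 2 -> ACC=-1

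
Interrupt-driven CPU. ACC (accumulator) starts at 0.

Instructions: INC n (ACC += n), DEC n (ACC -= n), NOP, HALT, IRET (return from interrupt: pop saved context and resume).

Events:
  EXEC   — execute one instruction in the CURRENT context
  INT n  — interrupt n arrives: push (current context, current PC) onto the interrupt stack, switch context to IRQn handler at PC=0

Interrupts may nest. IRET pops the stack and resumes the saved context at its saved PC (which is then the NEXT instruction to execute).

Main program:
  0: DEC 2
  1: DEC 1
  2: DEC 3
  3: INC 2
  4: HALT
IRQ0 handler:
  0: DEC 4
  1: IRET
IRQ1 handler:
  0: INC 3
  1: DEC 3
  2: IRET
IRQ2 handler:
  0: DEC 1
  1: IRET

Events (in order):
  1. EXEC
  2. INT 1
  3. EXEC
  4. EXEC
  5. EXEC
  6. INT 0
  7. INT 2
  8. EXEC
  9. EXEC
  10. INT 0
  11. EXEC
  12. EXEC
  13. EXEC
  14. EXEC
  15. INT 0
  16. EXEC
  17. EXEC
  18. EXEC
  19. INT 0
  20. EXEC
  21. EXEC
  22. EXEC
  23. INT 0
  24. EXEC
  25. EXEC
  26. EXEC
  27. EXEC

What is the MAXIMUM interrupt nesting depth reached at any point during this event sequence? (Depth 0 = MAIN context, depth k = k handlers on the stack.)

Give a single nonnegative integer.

Event 1 (EXEC): [MAIN] PC=0: DEC 2 -> ACC=-2 [depth=0]
Event 2 (INT 1): INT 1 arrives: push (MAIN, PC=1), enter IRQ1 at PC=0 (depth now 1) [depth=1]
Event 3 (EXEC): [IRQ1] PC=0: INC 3 -> ACC=1 [depth=1]
Event 4 (EXEC): [IRQ1] PC=1: DEC 3 -> ACC=-2 [depth=1]
Event 5 (EXEC): [IRQ1] PC=2: IRET -> resume MAIN at PC=1 (depth now 0) [depth=0]
Event 6 (INT 0): INT 0 arrives: push (MAIN, PC=1), enter IRQ0 at PC=0 (depth now 1) [depth=1]
Event 7 (INT 2): INT 2 arrives: push (IRQ0, PC=0), enter IRQ2 at PC=0 (depth now 2) [depth=2]
Event 8 (EXEC): [IRQ2] PC=0: DEC 1 -> ACC=-3 [depth=2]
Event 9 (EXEC): [IRQ2] PC=1: IRET -> resume IRQ0 at PC=0 (depth now 1) [depth=1]
Event 10 (INT 0): INT 0 arrives: push (IRQ0, PC=0), enter IRQ0 at PC=0 (depth now 2) [depth=2]
Event 11 (EXEC): [IRQ0] PC=0: DEC 4 -> ACC=-7 [depth=2]
Event 12 (EXEC): [IRQ0] PC=1: IRET -> resume IRQ0 at PC=0 (depth now 1) [depth=1]
Event 13 (EXEC): [IRQ0] PC=0: DEC 4 -> ACC=-11 [depth=1]
Event 14 (EXEC): [IRQ0] PC=1: IRET -> resume MAIN at PC=1 (depth now 0) [depth=0]
Event 15 (INT 0): INT 0 arrives: push (MAIN, PC=1), enter IRQ0 at PC=0 (depth now 1) [depth=1]
Event 16 (EXEC): [IRQ0] PC=0: DEC 4 -> ACC=-15 [depth=1]
Event 17 (EXEC): [IRQ0] PC=1: IRET -> resume MAIN at PC=1 (depth now 0) [depth=0]
Event 18 (EXEC): [MAIN] PC=1: DEC 1 -> ACC=-16 [depth=0]
Event 19 (INT 0): INT 0 arrives: push (MAIN, PC=2), enter IRQ0 at PC=0 (depth now 1) [depth=1]
Event 20 (EXEC): [IRQ0] PC=0: DEC 4 -> ACC=-20 [depth=1]
Event 21 (EXEC): [IRQ0] PC=1: IRET -> resume MAIN at PC=2 (depth now 0) [depth=0]
Event 22 (EXEC): [MAIN] PC=2: DEC 3 -> ACC=-23 [depth=0]
Event 23 (INT 0): INT 0 arrives: push (MAIN, PC=3), enter IRQ0 at PC=0 (depth now 1) [depth=1]
Event 24 (EXEC): [IRQ0] PC=0: DEC 4 -> ACC=-27 [depth=1]
Event 25 (EXEC): [IRQ0] PC=1: IRET -> resume MAIN at PC=3 (depth now 0) [depth=0]
Event 26 (EXEC): [MAIN] PC=3: INC 2 -> ACC=-25 [depth=0]
Event 27 (EXEC): [MAIN] PC=4: HALT [depth=0]
Max depth observed: 2

Answer: 2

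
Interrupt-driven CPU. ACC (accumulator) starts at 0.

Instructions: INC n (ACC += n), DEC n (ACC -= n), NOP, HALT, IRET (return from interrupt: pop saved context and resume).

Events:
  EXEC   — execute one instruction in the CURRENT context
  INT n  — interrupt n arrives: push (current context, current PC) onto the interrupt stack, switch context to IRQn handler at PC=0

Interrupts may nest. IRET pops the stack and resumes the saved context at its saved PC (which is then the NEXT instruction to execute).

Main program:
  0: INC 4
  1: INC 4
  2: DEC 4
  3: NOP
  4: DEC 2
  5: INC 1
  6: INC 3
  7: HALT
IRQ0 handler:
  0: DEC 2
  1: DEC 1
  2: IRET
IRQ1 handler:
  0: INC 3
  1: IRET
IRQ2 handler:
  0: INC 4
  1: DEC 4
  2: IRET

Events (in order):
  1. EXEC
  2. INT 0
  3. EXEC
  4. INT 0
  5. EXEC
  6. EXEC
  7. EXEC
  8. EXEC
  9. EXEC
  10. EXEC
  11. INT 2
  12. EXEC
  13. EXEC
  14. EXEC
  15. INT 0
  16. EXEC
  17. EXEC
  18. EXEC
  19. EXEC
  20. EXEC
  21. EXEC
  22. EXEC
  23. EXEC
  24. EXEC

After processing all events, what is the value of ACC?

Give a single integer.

Answer: -3

Derivation:
Event 1 (EXEC): [MAIN] PC=0: INC 4 -> ACC=4
Event 2 (INT 0): INT 0 arrives: push (MAIN, PC=1), enter IRQ0 at PC=0 (depth now 1)
Event 3 (EXEC): [IRQ0] PC=0: DEC 2 -> ACC=2
Event 4 (INT 0): INT 0 arrives: push (IRQ0, PC=1), enter IRQ0 at PC=0 (depth now 2)
Event 5 (EXEC): [IRQ0] PC=0: DEC 2 -> ACC=0
Event 6 (EXEC): [IRQ0] PC=1: DEC 1 -> ACC=-1
Event 7 (EXEC): [IRQ0] PC=2: IRET -> resume IRQ0 at PC=1 (depth now 1)
Event 8 (EXEC): [IRQ0] PC=1: DEC 1 -> ACC=-2
Event 9 (EXEC): [IRQ0] PC=2: IRET -> resume MAIN at PC=1 (depth now 0)
Event 10 (EXEC): [MAIN] PC=1: INC 4 -> ACC=2
Event 11 (INT 2): INT 2 arrives: push (MAIN, PC=2), enter IRQ2 at PC=0 (depth now 1)
Event 12 (EXEC): [IRQ2] PC=0: INC 4 -> ACC=6
Event 13 (EXEC): [IRQ2] PC=1: DEC 4 -> ACC=2
Event 14 (EXEC): [IRQ2] PC=2: IRET -> resume MAIN at PC=2 (depth now 0)
Event 15 (INT 0): INT 0 arrives: push (MAIN, PC=2), enter IRQ0 at PC=0 (depth now 1)
Event 16 (EXEC): [IRQ0] PC=0: DEC 2 -> ACC=0
Event 17 (EXEC): [IRQ0] PC=1: DEC 1 -> ACC=-1
Event 18 (EXEC): [IRQ0] PC=2: IRET -> resume MAIN at PC=2 (depth now 0)
Event 19 (EXEC): [MAIN] PC=2: DEC 4 -> ACC=-5
Event 20 (EXEC): [MAIN] PC=3: NOP
Event 21 (EXEC): [MAIN] PC=4: DEC 2 -> ACC=-7
Event 22 (EXEC): [MAIN] PC=5: INC 1 -> ACC=-6
Event 23 (EXEC): [MAIN] PC=6: INC 3 -> ACC=-3
Event 24 (EXEC): [MAIN] PC=7: HALT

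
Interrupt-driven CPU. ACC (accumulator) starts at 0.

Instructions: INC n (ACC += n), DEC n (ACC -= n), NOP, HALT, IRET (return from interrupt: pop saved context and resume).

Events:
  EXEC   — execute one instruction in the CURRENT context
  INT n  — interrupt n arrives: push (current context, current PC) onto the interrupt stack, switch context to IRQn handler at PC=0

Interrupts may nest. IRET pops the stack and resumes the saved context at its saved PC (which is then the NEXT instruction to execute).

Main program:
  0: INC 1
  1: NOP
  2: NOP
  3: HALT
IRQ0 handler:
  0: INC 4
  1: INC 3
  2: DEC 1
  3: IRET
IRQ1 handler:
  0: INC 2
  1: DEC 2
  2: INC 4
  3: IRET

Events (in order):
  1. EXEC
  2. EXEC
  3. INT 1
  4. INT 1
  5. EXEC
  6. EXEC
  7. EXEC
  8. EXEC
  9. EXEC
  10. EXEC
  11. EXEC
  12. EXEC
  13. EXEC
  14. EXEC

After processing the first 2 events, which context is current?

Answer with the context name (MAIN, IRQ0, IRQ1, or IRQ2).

Event 1 (EXEC): [MAIN] PC=0: INC 1 -> ACC=1
Event 2 (EXEC): [MAIN] PC=1: NOP

Answer: MAIN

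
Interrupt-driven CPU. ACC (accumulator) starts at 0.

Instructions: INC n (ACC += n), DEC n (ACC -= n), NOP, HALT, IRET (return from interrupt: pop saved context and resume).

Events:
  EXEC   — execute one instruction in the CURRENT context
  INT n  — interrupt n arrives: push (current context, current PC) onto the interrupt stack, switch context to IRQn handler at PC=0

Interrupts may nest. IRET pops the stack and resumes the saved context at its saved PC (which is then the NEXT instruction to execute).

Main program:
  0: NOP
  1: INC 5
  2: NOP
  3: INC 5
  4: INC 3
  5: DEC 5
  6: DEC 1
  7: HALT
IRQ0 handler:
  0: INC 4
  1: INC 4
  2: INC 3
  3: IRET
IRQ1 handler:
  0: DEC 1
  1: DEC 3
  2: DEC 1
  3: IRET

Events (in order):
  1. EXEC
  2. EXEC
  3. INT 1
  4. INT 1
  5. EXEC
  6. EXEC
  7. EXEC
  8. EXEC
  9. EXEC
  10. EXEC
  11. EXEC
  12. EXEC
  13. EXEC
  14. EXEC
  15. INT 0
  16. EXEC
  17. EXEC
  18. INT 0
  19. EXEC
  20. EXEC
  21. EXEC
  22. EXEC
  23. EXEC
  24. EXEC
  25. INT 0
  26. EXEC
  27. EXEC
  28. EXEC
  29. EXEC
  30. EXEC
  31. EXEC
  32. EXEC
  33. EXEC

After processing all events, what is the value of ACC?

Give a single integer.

Answer: 30

Derivation:
Event 1 (EXEC): [MAIN] PC=0: NOP
Event 2 (EXEC): [MAIN] PC=1: INC 5 -> ACC=5
Event 3 (INT 1): INT 1 arrives: push (MAIN, PC=2), enter IRQ1 at PC=0 (depth now 1)
Event 4 (INT 1): INT 1 arrives: push (IRQ1, PC=0), enter IRQ1 at PC=0 (depth now 2)
Event 5 (EXEC): [IRQ1] PC=0: DEC 1 -> ACC=4
Event 6 (EXEC): [IRQ1] PC=1: DEC 3 -> ACC=1
Event 7 (EXEC): [IRQ1] PC=2: DEC 1 -> ACC=0
Event 8 (EXEC): [IRQ1] PC=3: IRET -> resume IRQ1 at PC=0 (depth now 1)
Event 9 (EXEC): [IRQ1] PC=0: DEC 1 -> ACC=-1
Event 10 (EXEC): [IRQ1] PC=1: DEC 3 -> ACC=-4
Event 11 (EXEC): [IRQ1] PC=2: DEC 1 -> ACC=-5
Event 12 (EXEC): [IRQ1] PC=3: IRET -> resume MAIN at PC=2 (depth now 0)
Event 13 (EXEC): [MAIN] PC=2: NOP
Event 14 (EXEC): [MAIN] PC=3: INC 5 -> ACC=0
Event 15 (INT 0): INT 0 arrives: push (MAIN, PC=4), enter IRQ0 at PC=0 (depth now 1)
Event 16 (EXEC): [IRQ0] PC=0: INC 4 -> ACC=4
Event 17 (EXEC): [IRQ0] PC=1: INC 4 -> ACC=8
Event 18 (INT 0): INT 0 arrives: push (IRQ0, PC=2), enter IRQ0 at PC=0 (depth now 2)
Event 19 (EXEC): [IRQ0] PC=0: INC 4 -> ACC=12
Event 20 (EXEC): [IRQ0] PC=1: INC 4 -> ACC=16
Event 21 (EXEC): [IRQ0] PC=2: INC 3 -> ACC=19
Event 22 (EXEC): [IRQ0] PC=3: IRET -> resume IRQ0 at PC=2 (depth now 1)
Event 23 (EXEC): [IRQ0] PC=2: INC 3 -> ACC=22
Event 24 (EXEC): [IRQ0] PC=3: IRET -> resume MAIN at PC=4 (depth now 0)
Event 25 (INT 0): INT 0 arrives: push (MAIN, PC=4), enter IRQ0 at PC=0 (depth now 1)
Event 26 (EXEC): [IRQ0] PC=0: INC 4 -> ACC=26
Event 27 (EXEC): [IRQ0] PC=1: INC 4 -> ACC=30
Event 28 (EXEC): [IRQ0] PC=2: INC 3 -> ACC=33
Event 29 (EXEC): [IRQ0] PC=3: IRET -> resume MAIN at PC=4 (depth now 0)
Event 30 (EXEC): [MAIN] PC=4: INC 3 -> ACC=36
Event 31 (EXEC): [MAIN] PC=5: DEC 5 -> ACC=31
Event 32 (EXEC): [MAIN] PC=6: DEC 1 -> ACC=30
Event 33 (EXEC): [MAIN] PC=7: HALT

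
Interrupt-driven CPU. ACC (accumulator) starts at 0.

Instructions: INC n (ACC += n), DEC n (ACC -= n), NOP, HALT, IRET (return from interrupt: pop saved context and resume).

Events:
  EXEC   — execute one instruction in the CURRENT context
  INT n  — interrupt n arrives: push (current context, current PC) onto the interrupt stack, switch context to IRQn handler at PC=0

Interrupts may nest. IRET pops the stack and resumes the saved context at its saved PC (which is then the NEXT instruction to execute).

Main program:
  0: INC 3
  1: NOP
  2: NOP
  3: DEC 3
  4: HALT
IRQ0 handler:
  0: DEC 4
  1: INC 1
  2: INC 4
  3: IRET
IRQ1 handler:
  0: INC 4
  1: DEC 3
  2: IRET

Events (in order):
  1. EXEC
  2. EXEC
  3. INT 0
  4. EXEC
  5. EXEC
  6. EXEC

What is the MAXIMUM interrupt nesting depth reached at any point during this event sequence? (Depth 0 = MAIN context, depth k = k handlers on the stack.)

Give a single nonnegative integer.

Answer: 1

Derivation:
Event 1 (EXEC): [MAIN] PC=0: INC 3 -> ACC=3 [depth=0]
Event 2 (EXEC): [MAIN] PC=1: NOP [depth=0]
Event 3 (INT 0): INT 0 arrives: push (MAIN, PC=2), enter IRQ0 at PC=0 (depth now 1) [depth=1]
Event 4 (EXEC): [IRQ0] PC=0: DEC 4 -> ACC=-1 [depth=1]
Event 5 (EXEC): [IRQ0] PC=1: INC 1 -> ACC=0 [depth=1]
Event 6 (EXEC): [IRQ0] PC=2: INC 4 -> ACC=4 [depth=1]
Max depth observed: 1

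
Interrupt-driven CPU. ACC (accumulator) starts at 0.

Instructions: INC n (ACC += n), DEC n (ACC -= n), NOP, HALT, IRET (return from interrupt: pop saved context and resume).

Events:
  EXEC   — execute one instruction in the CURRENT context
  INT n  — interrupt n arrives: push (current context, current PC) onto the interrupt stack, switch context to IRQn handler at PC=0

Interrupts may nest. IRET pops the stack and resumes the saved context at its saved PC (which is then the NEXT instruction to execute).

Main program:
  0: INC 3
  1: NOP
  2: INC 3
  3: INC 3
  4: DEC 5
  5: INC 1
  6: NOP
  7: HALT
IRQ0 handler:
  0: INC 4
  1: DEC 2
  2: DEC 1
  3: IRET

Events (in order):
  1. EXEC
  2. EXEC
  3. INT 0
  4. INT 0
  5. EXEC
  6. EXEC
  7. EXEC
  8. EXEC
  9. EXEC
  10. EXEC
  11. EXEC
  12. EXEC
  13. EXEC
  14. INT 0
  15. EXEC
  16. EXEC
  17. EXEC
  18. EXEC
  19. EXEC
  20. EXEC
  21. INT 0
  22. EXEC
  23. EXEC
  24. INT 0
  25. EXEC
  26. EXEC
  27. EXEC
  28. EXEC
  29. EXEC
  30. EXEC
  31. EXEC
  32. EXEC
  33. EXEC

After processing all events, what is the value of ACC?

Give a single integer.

Event 1 (EXEC): [MAIN] PC=0: INC 3 -> ACC=3
Event 2 (EXEC): [MAIN] PC=1: NOP
Event 3 (INT 0): INT 0 arrives: push (MAIN, PC=2), enter IRQ0 at PC=0 (depth now 1)
Event 4 (INT 0): INT 0 arrives: push (IRQ0, PC=0), enter IRQ0 at PC=0 (depth now 2)
Event 5 (EXEC): [IRQ0] PC=0: INC 4 -> ACC=7
Event 6 (EXEC): [IRQ0] PC=1: DEC 2 -> ACC=5
Event 7 (EXEC): [IRQ0] PC=2: DEC 1 -> ACC=4
Event 8 (EXEC): [IRQ0] PC=3: IRET -> resume IRQ0 at PC=0 (depth now 1)
Event 9 (EXEC): [IRQ0] PC=0: INC 4 -> ACC=8
Event 10 (EXEC): [IRQ0] PC=1: DEC 2 -> ACC=6
Event 11 (EXEC): [IRQ0] PC=2: DEC 1 -> ACC=5
Event 12 (EXEC): [IRQ0] PC=3: IRET -> resume MAIN at PC=2 (depth now 0)
Event 13 (EXEC): [MAIN] PC=2: INC 3 -> ACC=8
Event 14 (INT 0): INT 0 arrives: push (MAIN, PC=3), enter IRQ0 at PC=0 (depth now 1)
Event 15 (EXEC): [IRQ0] PC=0: INC 4 -> ACC=12
Event 16 (EXEC): [IRQ0] PC=1: DEC 2 -> ACC=10
Event 17 (EXEC): [IRQ0] PC=2: DEC 1 -> ACC=9
Event 18 (EXEC): [IRQ0] PC=3: IRET -> resume MAIN at PC=3 (depth now 0)
Event 19 (EXEC): [MAIN] PC=3: INC 3 -> ACC=12
Event 20 (EXEC): [MAIN] PC=4: DEC 5 -> ACC=7
Event 21 (INT 0): INT 0 arrives: push (MAIN, PC=5), enter IRQ0 at PC=0 (depth now 1)
Event 22 (EXEC): [IRQ0] PC=0: INC 4 -> ACC=11
Event 23 (EXEC): [IRQ0] PC=1: DEC 2 -> ACC=9
Event 24 (INT 0): INT 0 arrives: push (IRQ0, PC=2), enter IRQ0 at PC=0 (depth now 2)
Event 25 (EXEC): [IRQ0] PC=0: INC 4 -> ACC=13
Event 26 (EXEC): [IRQ0] PC=1: DEC 2 -> ACC=11
Event 27 (EXEC): [IRQ0] PC=2: DEC 1 -> ACC=10
Event 28 (EXEC): [IRQ0] PC=3: IRET -> resume IRQ0 at PC=2 (depth now 1)
Event 29 (EXEC): [IRQ0] PC=2: DEC 1 -> ACC=9
Event 30 (EXEC): [IRQ0] PC=3: IRET -> resume MAIN at PC=5 (depth now 0)
Event 31 (EXEC): [MAIN] PC=5: INC 1 -> ACC=10
Event 32 (EXEC): [MAIN] PC=6: NOP
Event 33 (EXEC): [MAIN] PC=7: HALT

Answer: 10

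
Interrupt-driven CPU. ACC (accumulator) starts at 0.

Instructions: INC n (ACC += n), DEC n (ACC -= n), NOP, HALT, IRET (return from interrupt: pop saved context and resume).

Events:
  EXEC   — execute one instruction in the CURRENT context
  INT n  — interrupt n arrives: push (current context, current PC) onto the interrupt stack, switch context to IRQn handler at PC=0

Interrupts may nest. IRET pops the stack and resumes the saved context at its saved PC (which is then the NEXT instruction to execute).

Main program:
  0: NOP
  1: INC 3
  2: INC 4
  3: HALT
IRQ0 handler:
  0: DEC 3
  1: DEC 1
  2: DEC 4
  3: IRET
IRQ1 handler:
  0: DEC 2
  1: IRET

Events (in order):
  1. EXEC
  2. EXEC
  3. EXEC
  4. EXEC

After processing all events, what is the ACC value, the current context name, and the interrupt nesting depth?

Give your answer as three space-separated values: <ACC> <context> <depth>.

Event 1 (EXEC): [MAIN] PC=0: NOP
Event 2 (EXEC): [MAIN] PC=1: INC 3 -> ACC=3
Event 3 (EXEC): [MAIN] PC=2: INC 4 -> ACC=7
Event 4 (EXEC): [MAIN] PC=3: HALT

Answer: 7 MAIN 0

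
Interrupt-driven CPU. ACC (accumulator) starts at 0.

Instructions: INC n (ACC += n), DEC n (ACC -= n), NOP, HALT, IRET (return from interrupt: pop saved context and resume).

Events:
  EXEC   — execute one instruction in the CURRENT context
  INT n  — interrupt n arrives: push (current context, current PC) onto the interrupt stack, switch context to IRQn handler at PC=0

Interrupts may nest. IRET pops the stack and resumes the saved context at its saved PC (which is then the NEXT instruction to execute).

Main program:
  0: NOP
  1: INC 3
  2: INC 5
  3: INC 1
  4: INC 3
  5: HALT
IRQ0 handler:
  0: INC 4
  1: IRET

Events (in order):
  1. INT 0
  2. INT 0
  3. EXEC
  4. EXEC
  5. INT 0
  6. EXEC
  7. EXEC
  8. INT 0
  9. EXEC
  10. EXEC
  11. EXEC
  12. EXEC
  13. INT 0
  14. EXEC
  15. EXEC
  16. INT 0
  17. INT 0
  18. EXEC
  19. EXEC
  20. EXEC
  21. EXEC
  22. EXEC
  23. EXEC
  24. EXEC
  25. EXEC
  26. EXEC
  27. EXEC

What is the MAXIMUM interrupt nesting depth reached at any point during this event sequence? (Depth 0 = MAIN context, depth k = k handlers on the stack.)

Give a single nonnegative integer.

Answer: 2

Derivation:
Event 1 (INT 0): INT 0 arrives: push (MAIN, PC=0), enter IRQ0 at PC=0 (depth now 1) [depth=1]
Event 2 (INT 0): INT 0 arrives: push (IRQ0, PC=0), enter IRQ0 at PC=0 (depth now 2) [depth=2]
Event 3 (EXEC): [IRQ0] PC=0: INC 4 -> ACC=4 [depth=2]
Event 4 (EXEC): [IRQ0] PC=1: IRET -> resume IRQ0 at PC=0 (depth now 1) [depth=1]
Event 5 (INT 0): INT 0 arrives: push (IRQ0, PC=0), enter IRQ0 at PC=0 (depth now 2) [depth=2]
Event 6 (EXEC): [IRQ0] PC=0: INC 4 -> ACC=8 [depth=2]
Event 7 (EXEC): [IRQ0] PC=1: IRET -> resume IRQ0 at PC=0 (depth now 1) [depth=1]
Event 8 (INT 0): INT 0 arrives: push (IRQ0, PC=0), enter IRQ0 at PC=0 (depth now 2) [depth=2]
Event 9 (EXEC): [IRQ0] PC=0: INC 4 -> ACC=12 [depth=2]
Event 10 (EXEC): [IRQ0] PC=1: IRET -> resume IRQ0 at PC=0 (depth now 1) [depth=1]
Event 11 (EXEC): [IRQ0] PC=0: INC 4 -> ACC=16 [depth=1]
Event 12 (EXEC): [IRQ0] PC=1: IRET -> resume MAIN at PC=0 (depth now 0) [depth=0]
Event 13 (INT 0): INT 0 arrives: push (MAIN, PC=0), enter IRQ0 at PC=0 (depth now 1) [depth=1]
Event 14 (EXEC): [IRQ0] PC=0: INC 4 -> ACC=20 [depth=1]
Event 15 (EXEC): [IRQ0] PC=1: IRET -> resume MAIN at PC=0 (depth now 0) [depth=0]
Event 16 (INT 0): INT 0 arrives: push (MAIN, PC=0), enter IRQ0 at PC=0 (depth now 1) [depth=1]
Event 17 (INT 0): INT 0 arrives: push (IRQ0, PC=0), enter IRQ0 at PC=0 (depth now 2) [depth=2]
Event 18 (EXEC): [IRQ0] PC=0: INC 4 -> ACC=24 [depth=2]
Event 19 (EXEC): [IRQ0] PC=1: IRET -> resume IRQ0 at PC=0 (depth now 1) [depth=1]
Event 20 (EXEC): [IRQ0] PC=0: INC 4 -> ACC=28 [depth=1]
Event 21 (EXEC): [IRQ0] PC=1: IRET -> resume MAIN at PC=0 (depth now 0) [depth=0]
Event 22 (EXEC): [MAIN] PC=0: NOP [depth=0]
Event 23 (EXEC): [MAIN] PC=1: INC 3 -> ACC=31 [depth=0]
Event 24 (EXEC): [MAIN] PC=2: INC 5 -> ACC=36 [depth=0]
Event 25 (EXEC): [MAIN] PC=3: INC 1 -> ACC=37 [depth=0]
Event 26 (EXEC): [MAIN] PC=4: INC 3 -> ACC=40 [depth=0]
Event 27 (EXEC): [MAIN] PC=5: HALT [depth=0]
Max depth observed: 2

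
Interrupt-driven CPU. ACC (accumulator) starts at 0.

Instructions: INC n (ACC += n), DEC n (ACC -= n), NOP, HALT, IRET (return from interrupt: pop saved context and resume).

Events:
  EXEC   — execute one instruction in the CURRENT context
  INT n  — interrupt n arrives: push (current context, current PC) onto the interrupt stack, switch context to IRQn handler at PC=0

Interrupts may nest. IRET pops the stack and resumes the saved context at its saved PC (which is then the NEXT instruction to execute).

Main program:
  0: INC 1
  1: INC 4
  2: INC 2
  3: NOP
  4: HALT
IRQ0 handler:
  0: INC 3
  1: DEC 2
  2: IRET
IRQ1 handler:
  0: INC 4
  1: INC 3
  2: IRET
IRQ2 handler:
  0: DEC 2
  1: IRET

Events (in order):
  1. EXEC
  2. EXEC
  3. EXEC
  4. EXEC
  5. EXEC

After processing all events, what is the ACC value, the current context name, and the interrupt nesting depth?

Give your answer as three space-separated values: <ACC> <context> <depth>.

Answer: 7 MAIN 0

Derivation:
Event 1 (EXEC): [MAIN] PC=0: INC 1 -> ACC=1
Event 2 (EXEC): [MAIN] PC=1: INC 4 -> ACC=5
Event 3 (EXEC): [MAIN] PC=2: INC 2 -> ACC=7
Event 4 (EXEC): [MAIN] PC=3: NOP
Event 5 (EXEC): [MAIN] PC=4: HALT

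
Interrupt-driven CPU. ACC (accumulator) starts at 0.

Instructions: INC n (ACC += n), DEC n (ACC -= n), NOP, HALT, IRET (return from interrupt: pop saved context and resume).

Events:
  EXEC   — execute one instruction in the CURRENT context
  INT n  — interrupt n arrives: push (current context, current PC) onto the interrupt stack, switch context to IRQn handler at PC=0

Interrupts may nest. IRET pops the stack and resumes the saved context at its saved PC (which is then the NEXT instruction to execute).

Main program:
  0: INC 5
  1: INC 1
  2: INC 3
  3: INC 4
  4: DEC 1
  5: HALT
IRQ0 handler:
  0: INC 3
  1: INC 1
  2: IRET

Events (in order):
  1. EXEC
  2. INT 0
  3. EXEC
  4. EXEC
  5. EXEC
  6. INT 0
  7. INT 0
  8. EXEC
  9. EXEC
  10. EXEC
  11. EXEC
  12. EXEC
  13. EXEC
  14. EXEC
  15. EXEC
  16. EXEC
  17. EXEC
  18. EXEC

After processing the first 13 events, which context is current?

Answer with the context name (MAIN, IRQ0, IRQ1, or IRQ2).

Answer: MAIN

Derivation:
Event 1 (EXEC): [MAIN] PC=0: INC 5 -> ACC=5
Event 2 (INT 0): INT 0 arrives: push (MAIN, PC=1), enter IRQ0 at PC=0 (depth now 1)
Event 3 (EXEC): [IRQ0] PC=0: INC 3 -> ACC=8
Event 4 (EXEC): [IRQ0] PC=1: INC 1 -> ACC=9
Event 5 (EXEC): [IRQ0] PC=2: IRET -> resume MAIN at PC=1 (depth now 0)
Event 6 (INT 0): INT 0 arrives: push (MAIN, PC=1), enter IRQ0 at PC=0 (depth now 1)
Event 7 (INT 0): INT 0 arrives: push (IRQ0, PC=0), enter IRQ0 at PC=0 (depth now 2)
Event 8 (EXEC): [IRQ0] PC=0: INC 3 -> ACC=12
Event 9 (EXEC): [IRQ0] PC=1: INC 1 -> ACC=13
Event 10 (EXEC): [IRQ0] PC=2: IRET -> resume IRQ0 at PC=0 (depth now 1)
Event 11 (EXEC): [IRQ0] PC=0: INC 3 -> ACC=16
Event 12 (EXEC): [IRQ0] PC=1: INC 1 -> ACC=17
Event 13 (EXEC): [IRQ0] PC=2: IRET -> resume MAIN at PC=1 (depth now 0)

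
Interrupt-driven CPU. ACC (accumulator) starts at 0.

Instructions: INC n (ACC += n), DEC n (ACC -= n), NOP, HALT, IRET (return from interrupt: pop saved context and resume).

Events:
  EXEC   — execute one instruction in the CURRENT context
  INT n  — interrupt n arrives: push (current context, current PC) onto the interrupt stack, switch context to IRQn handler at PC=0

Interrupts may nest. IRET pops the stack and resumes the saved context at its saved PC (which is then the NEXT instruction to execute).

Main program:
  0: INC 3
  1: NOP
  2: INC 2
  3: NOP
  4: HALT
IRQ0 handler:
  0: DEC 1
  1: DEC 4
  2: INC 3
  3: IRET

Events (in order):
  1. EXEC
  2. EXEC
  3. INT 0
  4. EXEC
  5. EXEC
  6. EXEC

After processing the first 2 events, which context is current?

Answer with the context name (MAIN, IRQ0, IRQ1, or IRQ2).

Event 1 (EXEC): [MAIN] PC=0: INC 3 -> ACC=3
Event 2 (EXEC): [MAIN] PC=1: NOP

Answer: MAIN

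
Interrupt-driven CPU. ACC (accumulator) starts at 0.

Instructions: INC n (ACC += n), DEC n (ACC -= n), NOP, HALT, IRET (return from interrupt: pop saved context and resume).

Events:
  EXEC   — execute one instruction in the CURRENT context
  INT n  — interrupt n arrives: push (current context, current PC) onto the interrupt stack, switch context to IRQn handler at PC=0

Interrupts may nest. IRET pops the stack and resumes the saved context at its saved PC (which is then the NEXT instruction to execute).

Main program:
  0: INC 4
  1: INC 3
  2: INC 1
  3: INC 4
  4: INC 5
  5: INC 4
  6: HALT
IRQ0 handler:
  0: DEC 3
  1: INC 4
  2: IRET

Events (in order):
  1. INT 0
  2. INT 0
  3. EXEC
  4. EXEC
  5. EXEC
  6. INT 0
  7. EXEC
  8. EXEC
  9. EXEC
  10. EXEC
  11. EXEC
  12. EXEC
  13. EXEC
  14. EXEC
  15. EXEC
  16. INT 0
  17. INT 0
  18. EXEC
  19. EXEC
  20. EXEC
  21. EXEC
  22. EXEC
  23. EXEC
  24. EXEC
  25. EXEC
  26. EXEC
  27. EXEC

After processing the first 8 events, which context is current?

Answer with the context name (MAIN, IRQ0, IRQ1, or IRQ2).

Event 1 (INT 0): INT 0 arrives: push (MAIN, PC=0), enter IRQ0 at PC=0 (depth now 1)
Event 2 (INT 0): INT 0 arrives: push (IRQ0, PC=0), enter IRQ0 at PC=0 (depth now 2)
Event 3 (EXEC): [IRQ0] PC=0: DEC 3 -> ACC=-3
Event 4 (EXEC): [IRQ0] PC=1: INC 4 -> ACC=1
Event 5 (EXEC): [IRQ0] PC=2: IRET -> resume IRQ0 at PC=0 (depth now 1)
Event 6 (INT 0): INT 0 arrives: push (IRQ0, PC=0), enter IRQ0 at PC=0 (depth now 2)
Event 7 (EXEC): [IRQ0] PC=0: DEC 3 -> ACC=-2
Event 8 (EXEC): [IRQ0] PC=1: INC 4 -> ACC=2

Answer: IRQ0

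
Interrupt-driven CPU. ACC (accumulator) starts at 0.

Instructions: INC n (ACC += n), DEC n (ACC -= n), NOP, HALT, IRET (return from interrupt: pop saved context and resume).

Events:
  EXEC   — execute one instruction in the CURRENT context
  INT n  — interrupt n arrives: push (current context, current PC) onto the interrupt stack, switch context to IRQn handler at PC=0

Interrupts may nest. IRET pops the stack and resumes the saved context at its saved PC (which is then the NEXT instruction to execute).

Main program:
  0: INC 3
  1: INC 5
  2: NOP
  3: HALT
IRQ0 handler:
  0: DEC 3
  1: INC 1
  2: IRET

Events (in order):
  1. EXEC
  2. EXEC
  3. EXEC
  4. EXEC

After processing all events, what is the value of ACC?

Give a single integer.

Answer: 8

Derivation:
Event 1 (EXEC): [MAIN] PC=0: INC 3 -> ACC=3
Event 2 (EXEC): [MAIN] PC=1: INC 5 -> ACC=8
Event 3 (EXEC): [MAIN] PC=2: NOP
Event 4 (EXEC): [MAIN] PC=3: HALT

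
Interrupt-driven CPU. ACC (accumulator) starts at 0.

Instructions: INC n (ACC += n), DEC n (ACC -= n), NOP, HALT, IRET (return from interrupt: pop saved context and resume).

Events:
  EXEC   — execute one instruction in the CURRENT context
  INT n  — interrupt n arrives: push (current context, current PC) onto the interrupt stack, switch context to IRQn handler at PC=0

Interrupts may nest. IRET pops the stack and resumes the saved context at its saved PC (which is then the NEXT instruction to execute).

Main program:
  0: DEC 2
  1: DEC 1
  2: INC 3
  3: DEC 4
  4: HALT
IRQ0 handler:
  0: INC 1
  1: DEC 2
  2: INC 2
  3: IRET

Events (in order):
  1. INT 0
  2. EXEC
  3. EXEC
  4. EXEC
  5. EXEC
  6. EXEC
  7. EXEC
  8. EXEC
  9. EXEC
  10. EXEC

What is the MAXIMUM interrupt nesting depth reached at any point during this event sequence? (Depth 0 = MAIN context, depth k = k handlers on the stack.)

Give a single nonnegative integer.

Answer: 1

Derivation:
Event 1 (INT 0): INT 0 arrives: push (MAIN, PC=0), enter IRQ0 at PC=0 (depth now 1) [depth=1]
Event 2 (EXEC): [IRQ0] PC=0: INC 1 -> ACC=1 [depth=1]
Event 3 (EXEC): [IRQ0] PC=1: DEC 2 -> ACC=-1 [depth=1]
Event 4 (EXEC): [IRQ0] PC=2: INC 2 -> ACC=1 [depth=1]
Event 5 (EXEC): [IRQ0] PC=3: IRET -> resume MAIN at PC=0 (depth now 0) [depth=0]
Event 6 (EXEC): [MAIN] PC=0: DEC 2 -> ACC=-1 [depth=0]
Event 7 (EXEC): [MAIN] PC=1: DEC 1 -> ACC=-2 [depth=0]
Event 8 (EXEC): [MAIN] PC=2: INC 3 -> ACC=1 [depth=0]
Event 9 (EXEC): [MAIN] PC=3: DEC 4 -> ACC=-3 [depth=0]
Event 10 (EXEC): [MAIN] PC=4: HALT [depth=0]
Max depth observed: 1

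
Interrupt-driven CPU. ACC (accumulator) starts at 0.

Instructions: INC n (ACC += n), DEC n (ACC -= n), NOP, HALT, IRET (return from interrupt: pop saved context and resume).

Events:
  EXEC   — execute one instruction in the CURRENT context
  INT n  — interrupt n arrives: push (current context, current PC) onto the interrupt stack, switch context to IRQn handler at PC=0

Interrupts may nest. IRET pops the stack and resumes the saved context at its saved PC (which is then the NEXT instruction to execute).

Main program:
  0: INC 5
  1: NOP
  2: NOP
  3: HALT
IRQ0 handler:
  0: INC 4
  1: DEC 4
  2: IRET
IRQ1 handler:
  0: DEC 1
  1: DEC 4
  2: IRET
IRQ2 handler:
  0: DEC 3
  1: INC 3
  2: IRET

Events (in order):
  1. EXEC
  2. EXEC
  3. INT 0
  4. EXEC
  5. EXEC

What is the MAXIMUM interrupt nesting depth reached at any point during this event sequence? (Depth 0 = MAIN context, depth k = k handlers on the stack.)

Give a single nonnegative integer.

Answer: 1

Derivation:
Event 1 (EXEC): [MAIN] PC=0: INC 5 -> ACC=5 [depth=0]
Event 2 (EXEC): [MAIN] PC=1: NOP [depth=0]
Event 3 (INT 0): INT 0 arrives: push (MAIN, PC=2), enter IRQ0 at PC=0 (depth now 1) [depth=1]
Event 4 (EXEC): [IRQ0] PC=0: INC 4 -> ACC=9 [depth=1]
Event 5 (EXEC): [IRQ0] PC=1: DEC 4 -> ACC=5 [depth=1]
Max depth observed: 1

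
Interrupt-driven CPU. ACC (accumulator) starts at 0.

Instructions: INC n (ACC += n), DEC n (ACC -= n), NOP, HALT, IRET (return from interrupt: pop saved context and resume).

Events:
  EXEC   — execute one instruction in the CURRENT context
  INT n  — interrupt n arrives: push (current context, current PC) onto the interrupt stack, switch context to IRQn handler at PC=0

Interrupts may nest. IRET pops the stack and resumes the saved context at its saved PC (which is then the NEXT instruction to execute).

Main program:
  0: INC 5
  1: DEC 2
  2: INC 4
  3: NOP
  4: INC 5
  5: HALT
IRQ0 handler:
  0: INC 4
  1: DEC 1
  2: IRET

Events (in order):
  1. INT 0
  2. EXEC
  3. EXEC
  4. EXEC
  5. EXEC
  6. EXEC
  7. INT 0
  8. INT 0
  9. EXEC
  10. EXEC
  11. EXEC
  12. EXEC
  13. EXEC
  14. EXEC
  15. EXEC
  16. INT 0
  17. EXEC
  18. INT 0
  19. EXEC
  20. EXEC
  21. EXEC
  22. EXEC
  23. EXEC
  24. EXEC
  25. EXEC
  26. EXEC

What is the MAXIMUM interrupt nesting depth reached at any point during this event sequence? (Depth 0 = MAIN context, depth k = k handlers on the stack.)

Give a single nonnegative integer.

Answer: 2

Derivation:
Event 1 (INT 0): INT 0 arrives: push (MAIN, PC=0), enter IRQ0 at PC=0 (depth now 1) [depth=1]
Event 2 (EXEC): [IRQ0] PC=0: INC 4 -> ACC=4 [depth=1]
Event 3 (EXEC): [IRQ0] PC=1: DEC 1 -> ACC=3 [depth=1]
Event 4 (EXEC): [IRQ0] PC=2: IRET -> resume MAIN at PC=0 (depth now 0) [depth=0]
Event 5 (EXEC): [MAIN] PC=0: INC 5 -> ACC=8 [depth=0]
Event 6 (EXEC): [MAIN] PC=1: DEC 2 -> ACC=6 [depth=0]
Event 7 (INT 0): INT 0 arrives: push (MAIN, PC=2), enter IRQ0 at PC=0 (depth now 1) [depth=1]
Event 8 (INT 0): INT 0 arrives: push (IRQ0, PC=0), enter IRQ0 at PC=0 (depth now 2) [depth=2]
Event 9 (EXEC): [IRQ0] PC=0: INC 4 -> ACC=10 [depth=2]
Event 10 (EXEC): [IRQ0] PC=1: DEC 1 -> ACC=9 [depth=2]
Event 11 (EXEC): [IRQ0] PC=2: IRET -> resume IRQ0 at PC=0 (depth now 1) [depth=1]
Event 12 (EXEC): [IRQ0] PC=0: INC 4 -> ACC=13 [depth=1]
Event 13 (EXEC): [IRQ0] PC=1: DEC 1 -> ACC=12 [depth=1]
Event 14 (EXEC): [IRQ0] PC=2: IRET -> resume MAIN at PC=2 (depth now 0) [depth=0]
Event 15 (EXEC): [MAIN] PC=2: INC 4 -> ACC=16 [depth=0]
Event 16 (INT 0): INT 0 arrives: push (MAIN, PC=3), enter IRQ0 at PC=0 (depth now 1) [depth=1]
Event 17 (EXEC): [IRQ0] PC=0: INC 4 -> ACC=20 [depth=1]
Event 18 (INT 0): INT 0 arrives: push (IRQ0, PC=1), enter IRQ0 at PC=0 (depth now 2) [depth=2]
Event 19 (EXEC): [IRQ0] PC=0: INC 4 -> ACC=24 [depth=2]
Event 20 (EXEC): [IRQ0] PC=1: DEC 1 -> ACC=23 [depth=2]
Event 21 (EXEC): [IRQ0] PC=2: IRET -> resume IRQ0 at PC=1 (depth now 1) [depth=1]
Event 22 (EXEC): [IRQ0] PC=1: DEC 1 -> ACC=22 [depth=1]
Event 23 (EXEC): [IRQ0] PC=2: IRET -> resume MAIN at PC=3 (depth now 0) [depth=0]
Event 24 (EXEC): [MAIN] PC=3: NOP [depth=0]
Event 25 (EXEC): [MAIN] PC=4: INC 5 -> ACC=27 [depth=0]
Event 26 (EXEC): [MAIN] PC=5: HALT [depth=0]
Max depth observed: 2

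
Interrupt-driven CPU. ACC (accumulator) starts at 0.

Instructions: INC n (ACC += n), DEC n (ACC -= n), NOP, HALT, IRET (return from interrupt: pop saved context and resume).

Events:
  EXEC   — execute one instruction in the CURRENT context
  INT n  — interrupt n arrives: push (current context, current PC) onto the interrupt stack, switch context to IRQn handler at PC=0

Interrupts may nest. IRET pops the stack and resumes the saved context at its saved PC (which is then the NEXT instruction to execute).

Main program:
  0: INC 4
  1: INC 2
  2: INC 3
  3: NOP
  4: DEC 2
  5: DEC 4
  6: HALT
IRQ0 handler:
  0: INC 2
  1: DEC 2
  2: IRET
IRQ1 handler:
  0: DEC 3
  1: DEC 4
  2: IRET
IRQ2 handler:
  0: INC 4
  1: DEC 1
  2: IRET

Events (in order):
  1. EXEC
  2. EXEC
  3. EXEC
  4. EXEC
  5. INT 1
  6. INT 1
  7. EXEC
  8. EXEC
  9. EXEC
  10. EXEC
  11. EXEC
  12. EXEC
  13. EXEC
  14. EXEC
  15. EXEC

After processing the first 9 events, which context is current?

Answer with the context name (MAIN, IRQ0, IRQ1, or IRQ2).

Answer: IRQ1

Derivation:
Event 1 (EXEC): [MAIN] PC=0: INC 4 -> ACC=4
Event 2 (EXEC): [MAIN] PC=1: INC 2 -> ACC=6
Event 3 (EXEC): [MAIN] PC=2: INC 3 -> ACC=9
Event 4 (EXEC): [MAIN] PC=3: NOP
Event 5 (INT 1): INT 1 arrives: push (MAIN, PC=4), enter IRQ1 at PC=0 (depth now 1)
Event 6 (INT 1): INT 1 arrives: push (IRQ1, PC=0), enter IRQ1 at PC=0 (depth now 2)
Event 7 (EXEC): [IRQ1] PC=0: DEC 3 -> ACC=6
Event 8 (EXEC): [IRQ1] PC=1: DEC 4 -> ACC=2
Event 9 (EXEC): [IRQ1] PC=2: IRET -> resume IRQ1 at PC=0 (depth now 1)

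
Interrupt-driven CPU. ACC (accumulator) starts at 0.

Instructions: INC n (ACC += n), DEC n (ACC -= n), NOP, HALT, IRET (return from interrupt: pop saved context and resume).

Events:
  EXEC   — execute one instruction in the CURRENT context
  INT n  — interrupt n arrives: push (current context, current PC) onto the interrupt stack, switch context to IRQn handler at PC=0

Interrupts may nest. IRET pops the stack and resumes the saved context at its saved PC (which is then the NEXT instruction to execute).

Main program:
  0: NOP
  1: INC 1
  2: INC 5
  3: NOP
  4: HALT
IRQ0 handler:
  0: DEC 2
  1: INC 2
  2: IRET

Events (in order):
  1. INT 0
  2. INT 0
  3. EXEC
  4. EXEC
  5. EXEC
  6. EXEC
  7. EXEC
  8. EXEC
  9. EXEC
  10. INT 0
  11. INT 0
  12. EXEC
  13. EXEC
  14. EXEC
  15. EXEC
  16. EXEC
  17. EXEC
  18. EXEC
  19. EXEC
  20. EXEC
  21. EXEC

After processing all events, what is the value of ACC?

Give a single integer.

Event 1 (INT 0): INT 0 arrives: push (MAIN, PC=0), enter IRQ0 at PC=0 (depth now 1)
Event 2 (INT 0): INT 0 arrives: push (IRQ0, PC=0), enter IRQ0 at PC=0 (depth now 2)
Event 3 (EXEC): [IRQ0] PC=0: DEC 2 -> ACC=-2
Event 4 (EXEC): [IRQ0] PC=1: INC 2 -> ACC=0
Event 5 (EXEC): [IRQ0] PC=2: IRET -> resume IRQ0 at PC=0 (depth now 1)
Event 6 (EXEC): [IRQ0] PC=0: DEC 2 -> ACC=-2
Event 7 (EXEC): [IRQ0] PC=1: INC 2 -> ACC=0
Event 8 (EXEC): [IRQ0] PC=2: IRET -> resume MAIN at PC=0 (depth now 0)
Event 9 (EXEC): [MAIN] PC=0: NOP
Event 10 (INT 0): INT 0 arrives: push (MAIN, PC=1), enter IRQ0 at PC=0 (depth now 1)
Event 11 (INT 0): INT 0 arrives: push (IRQ0, PC=0), enter IRQ0 at PC=0 (depth now 2)
Event 12 (EXEC): [IRQ0] PC=0: DEC 2 -> ACC=-2
Event 13 (EXEC): [IRQ0] PC=1: INC 2 -> ACC=0
Event 14 (EXEC): [IRQ0] PC=2: IRET -> resume IRQ0 at PC=0 (depth now 1)
Event 15 (EXEC): [IRQ0] PC=0: DEC 2 -> ACC=-2
Event 16 (EXEC): [IRQ0] PC=1: INC 2 -> ACC=0
Event 17 (EXEC): [IRQ0] PC=2: IRET -> resume MAIN at PC=1 (depth now 0)
Event 18 (EXEC): [MAIN] PC=1: INC 1 -> ACC=1
Event 19 (EXEC): [MAIN] PC=2: INC 5 -> ACC=6
Event 20 (EXEC): [MAIN] PC=3: NOP
Event 21 (EXEC): [MAIN] PC=4: HALT

Answer: 6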